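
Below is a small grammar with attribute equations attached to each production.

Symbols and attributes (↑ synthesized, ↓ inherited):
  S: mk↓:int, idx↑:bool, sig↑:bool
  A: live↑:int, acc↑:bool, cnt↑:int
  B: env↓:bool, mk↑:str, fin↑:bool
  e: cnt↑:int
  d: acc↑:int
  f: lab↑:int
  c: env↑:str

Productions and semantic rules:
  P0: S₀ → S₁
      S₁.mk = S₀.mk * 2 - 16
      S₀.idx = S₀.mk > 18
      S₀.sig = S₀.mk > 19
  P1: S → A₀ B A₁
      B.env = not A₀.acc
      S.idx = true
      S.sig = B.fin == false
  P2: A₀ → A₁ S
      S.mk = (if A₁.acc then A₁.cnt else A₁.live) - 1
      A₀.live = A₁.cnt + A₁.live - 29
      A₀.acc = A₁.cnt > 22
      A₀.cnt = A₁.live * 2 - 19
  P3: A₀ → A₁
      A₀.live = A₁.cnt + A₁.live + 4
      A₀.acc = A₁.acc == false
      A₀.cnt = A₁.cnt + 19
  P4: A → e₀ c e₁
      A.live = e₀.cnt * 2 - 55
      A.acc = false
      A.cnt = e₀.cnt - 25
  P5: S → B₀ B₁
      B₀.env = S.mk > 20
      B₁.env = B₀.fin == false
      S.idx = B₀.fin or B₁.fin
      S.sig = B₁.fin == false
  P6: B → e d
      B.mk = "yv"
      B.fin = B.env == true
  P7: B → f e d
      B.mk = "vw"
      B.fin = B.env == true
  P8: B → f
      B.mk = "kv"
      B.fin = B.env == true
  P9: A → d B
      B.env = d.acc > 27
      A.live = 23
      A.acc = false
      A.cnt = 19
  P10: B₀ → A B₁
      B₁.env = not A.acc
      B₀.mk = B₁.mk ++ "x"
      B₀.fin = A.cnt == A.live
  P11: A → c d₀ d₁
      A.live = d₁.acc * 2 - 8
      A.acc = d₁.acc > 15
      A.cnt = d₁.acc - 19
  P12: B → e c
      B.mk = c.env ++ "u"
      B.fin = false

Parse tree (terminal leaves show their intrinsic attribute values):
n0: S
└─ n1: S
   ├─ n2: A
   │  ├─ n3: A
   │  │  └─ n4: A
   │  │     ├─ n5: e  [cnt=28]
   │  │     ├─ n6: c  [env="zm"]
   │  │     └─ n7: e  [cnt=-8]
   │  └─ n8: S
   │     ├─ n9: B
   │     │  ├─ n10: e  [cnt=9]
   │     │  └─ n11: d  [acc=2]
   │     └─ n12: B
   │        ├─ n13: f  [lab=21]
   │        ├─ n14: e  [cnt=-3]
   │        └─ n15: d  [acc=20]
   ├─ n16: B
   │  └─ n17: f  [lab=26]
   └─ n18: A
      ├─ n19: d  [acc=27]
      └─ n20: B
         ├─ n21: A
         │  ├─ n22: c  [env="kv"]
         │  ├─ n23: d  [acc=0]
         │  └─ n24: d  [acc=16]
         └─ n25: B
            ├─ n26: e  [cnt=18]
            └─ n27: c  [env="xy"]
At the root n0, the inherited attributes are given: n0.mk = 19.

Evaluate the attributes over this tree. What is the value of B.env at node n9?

1. n0.mk = 19  [given at root]
2. n1.mk = 22  [S₀.mk * 2 - 16]
3. n5.cnt = 28  [terminal]
4. n6.env = "zm"  [terminal]
5. n7.cnt = -8  [terminal]
6. n4.live = 1  [e₀.cnt * 2 - 55]
7. n4.acc = false  [false]
8. n4.cnt = 3  [e₀.cnt - 25]
9. n3.live = 8  [A₁.cnt + A₁.live + 4]
10. n3.acc = true  [A₁.acc == false]
11. n3.cnt = 22  [A₁.cnt + 19]
12. n8.mk = 21  [(if A₁.acc then A₁.cnt else A₁.live) - 1]
13. n9.env = true  [S.mk > 20]
14. n10.cnt = 9  [terminal]
15. n11.acc = 2  [terminal]
16. n9.mk = "yv"  ["yv"]
17. n9.fin = true  [B.env == true]
18. n12.env = false  [B₀.fin == false]
19. n13.lab = 21  [terminal]
20. n14.cnt = -3  [terminal]
21. n15.acc = 20  [terminal]
22. n12.mk = "vw"  ["vw"]
23. n12.fin = false  [B.env == true]
24. n8.idx = true  [B₀.fin or B₁.fin]
25. n8.sig = true  [B₁.fin == false]
26. n2.live = 1  [A₁.cnt + A₁.live - 29]
27. n2.acc = false  [A₁.cnt > 22]
28. n2.cnt = -3  [A₁.live * 2 - 19]
29. n16.env = true  [not A₀.acc]
30. n17.lab = 26  [terminal]
31. n16.mk = "kv"  ["kv"]
32. n16.fin = true  [B.env == true]
33. n19.acc = 27  [terminal]
34. n20.env = false  [d.acc > 27]
35. n22.env = "kv"  [terminal]
36. n23.acc = 0  [terminal]
37. n24.acc = 16  [terminal]
38. n21.live = 24  [d₁.acc * 2 - 8]
39. n21.acc = true  [d₁.acc > 15]
40. n21.cnt = -3  [d₁.acc - 19]
41. n25.env = false  [not A.acc]
42. n26.cnt = 18  [terminal]
43. n27.env = "xy"  [terminal]
44. n25.mk = "xyu"  [c.env ++ "u"]
45. n25.fin = false  [false]
46. n20.mk = "xyux"  [B₁.mk ++ "x"]
47. n20.fin = false  [A.cnt == A.live]
48. n18.live = 23  [23]
49. n18.acc = false  [false]
50. n18.cnt = 19  [19]
51. n1.idx = true  [true]
52. n1.sig = false  [B.fin == false]
53. n0.idx = true  [S₀.mk > 18]
54. n0.sig = false  [S₀.mk > 19]

true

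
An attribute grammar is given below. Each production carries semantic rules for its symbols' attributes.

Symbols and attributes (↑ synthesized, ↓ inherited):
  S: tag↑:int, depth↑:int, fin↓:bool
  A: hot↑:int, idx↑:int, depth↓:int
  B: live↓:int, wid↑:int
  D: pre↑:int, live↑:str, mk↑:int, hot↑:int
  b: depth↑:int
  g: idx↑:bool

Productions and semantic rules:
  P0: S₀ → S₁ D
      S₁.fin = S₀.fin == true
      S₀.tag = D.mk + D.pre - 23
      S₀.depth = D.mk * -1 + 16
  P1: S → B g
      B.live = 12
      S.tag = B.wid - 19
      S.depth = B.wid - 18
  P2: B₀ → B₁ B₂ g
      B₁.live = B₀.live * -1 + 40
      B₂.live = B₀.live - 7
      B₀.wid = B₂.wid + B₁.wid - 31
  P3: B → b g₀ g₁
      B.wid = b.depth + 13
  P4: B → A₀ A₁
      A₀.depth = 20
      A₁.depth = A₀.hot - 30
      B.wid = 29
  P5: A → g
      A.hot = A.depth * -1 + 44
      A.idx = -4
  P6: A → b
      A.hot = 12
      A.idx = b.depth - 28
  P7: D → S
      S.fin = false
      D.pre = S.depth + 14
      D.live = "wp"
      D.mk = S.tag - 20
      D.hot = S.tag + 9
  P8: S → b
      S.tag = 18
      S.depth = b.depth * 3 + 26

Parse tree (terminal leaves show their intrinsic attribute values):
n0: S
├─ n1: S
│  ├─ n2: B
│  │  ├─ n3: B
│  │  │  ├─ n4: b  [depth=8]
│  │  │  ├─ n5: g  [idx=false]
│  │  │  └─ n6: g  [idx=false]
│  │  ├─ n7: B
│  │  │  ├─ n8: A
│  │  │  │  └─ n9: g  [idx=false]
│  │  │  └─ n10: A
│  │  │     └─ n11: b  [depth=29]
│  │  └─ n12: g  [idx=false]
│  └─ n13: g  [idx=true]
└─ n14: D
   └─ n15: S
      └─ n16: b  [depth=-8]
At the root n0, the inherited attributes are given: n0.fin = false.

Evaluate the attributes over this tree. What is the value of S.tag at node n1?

1. n0.fin = false  [given at root]
2. n1.fin = false  [S₀.fin == true]
3. n2.live = 12  [12]
4. n3.live = 28  [B₀.live * -1 + 40]
5. n4.depth = 8  [terminal]
6. n5.idx = false  [terminal]
7. n6.idx = false  [terminal]
8. n3.wid = 21  [b.depth + 13]
9. n7.live = 5  [B₀.live - 7]
10. n8.depth = 20  [20]
11. n9.idx = false  [terminal]
12. n8.hot = 24  [A.depth * -1 + 44]
13. n8.idx = -4  [-4]
14. n10.depth = -6  [A₀.hot - 30]
15. n11.depth = 29  [terminal]
16. n10.hot = 12  [12]
17. n10.idx = 1  [b.depth - 28]
18. n7.wid = 29  [29]
19. n12.idx = false  [terminal]
20. n2.wid = 19  [B₂.wid + B₁.wid - 31]
21. n13.idx = true  [terminal]
22. n1.tag = 0  [B.wid - 19]
23. n1.depth = 1  [B.wid - 18]
24. n15.fin = false  [false]
25. n16.depth = -8  [terminal]
26. n15.tag = 18  [18]
27. n15.depth = 2  [b.depth * 3 + 26]
28. n14.pre = 16  [S.depth + 14]
29. n14.live = "wp"  ["wp"]
30. n14.mk = -2  [S.tag - 20]
31. n14.hot = 27  [S.tag + 9]
32. n0.tag = -9  [D.mk + D.pre - 23]
33. n0.depth = 18  [D.mk * -1 + 16]

0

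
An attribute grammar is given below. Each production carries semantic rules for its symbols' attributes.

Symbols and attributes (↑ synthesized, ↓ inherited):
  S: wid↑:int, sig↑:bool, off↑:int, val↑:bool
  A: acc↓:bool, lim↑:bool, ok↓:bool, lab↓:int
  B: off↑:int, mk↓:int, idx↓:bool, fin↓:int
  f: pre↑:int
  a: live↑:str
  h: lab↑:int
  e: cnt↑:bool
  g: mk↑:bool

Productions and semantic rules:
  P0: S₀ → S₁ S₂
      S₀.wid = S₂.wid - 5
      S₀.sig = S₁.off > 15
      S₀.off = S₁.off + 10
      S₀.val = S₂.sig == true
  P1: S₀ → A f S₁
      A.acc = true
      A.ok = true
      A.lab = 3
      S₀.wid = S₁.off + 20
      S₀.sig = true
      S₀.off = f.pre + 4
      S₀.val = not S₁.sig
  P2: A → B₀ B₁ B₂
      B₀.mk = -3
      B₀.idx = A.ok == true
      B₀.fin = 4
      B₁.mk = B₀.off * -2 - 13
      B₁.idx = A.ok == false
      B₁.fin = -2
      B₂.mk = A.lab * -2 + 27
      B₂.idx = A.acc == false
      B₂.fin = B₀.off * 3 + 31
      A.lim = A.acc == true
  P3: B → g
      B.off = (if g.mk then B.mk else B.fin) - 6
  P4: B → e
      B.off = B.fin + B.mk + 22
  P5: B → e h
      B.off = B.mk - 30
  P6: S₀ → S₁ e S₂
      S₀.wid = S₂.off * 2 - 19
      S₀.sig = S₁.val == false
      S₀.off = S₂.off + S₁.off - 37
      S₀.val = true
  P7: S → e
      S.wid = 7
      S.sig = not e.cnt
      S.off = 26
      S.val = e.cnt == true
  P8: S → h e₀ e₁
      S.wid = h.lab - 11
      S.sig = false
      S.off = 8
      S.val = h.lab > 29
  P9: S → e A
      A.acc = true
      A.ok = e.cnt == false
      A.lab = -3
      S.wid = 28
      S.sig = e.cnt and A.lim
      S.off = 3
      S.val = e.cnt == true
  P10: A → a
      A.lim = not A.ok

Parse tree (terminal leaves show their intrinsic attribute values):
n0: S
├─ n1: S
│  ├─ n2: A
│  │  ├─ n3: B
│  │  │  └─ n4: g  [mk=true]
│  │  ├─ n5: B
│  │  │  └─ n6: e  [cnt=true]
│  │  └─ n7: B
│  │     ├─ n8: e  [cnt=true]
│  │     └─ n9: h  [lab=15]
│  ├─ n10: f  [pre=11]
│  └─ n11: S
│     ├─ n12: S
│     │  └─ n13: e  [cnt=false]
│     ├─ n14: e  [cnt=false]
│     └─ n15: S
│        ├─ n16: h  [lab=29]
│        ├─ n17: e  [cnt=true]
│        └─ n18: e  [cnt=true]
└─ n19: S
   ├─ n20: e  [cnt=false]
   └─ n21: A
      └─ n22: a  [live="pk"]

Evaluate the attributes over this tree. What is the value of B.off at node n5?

25

1. n2.acc = true  [true]
2. n2.ok = true  [true]
3. n2.lab = 3  [3]
4. n3.mk = -3  [-3]
5. n3.idx = true  [A.ok == true]
6. n3.fin = 4  [4]
7. n4.mk = true  [terminal]
8. n3.off = -9  [(if g.mk then B.mk else B.fin) - 6]
9. n5.mk = 5  [B₀.off * -2 - 13]
10. n5.idx = false  [A.ok == false]
11. n5.fin = -2  [-2]
12. n6.cnt = true  [terminal]
13. n5.off = 25  [B.fin + B.mk + 22]
14. n7.mk = 21  [A.lab * -2 + 27]
15. n7.idx = false  [A.acc == false]
16. n7.fin = 4  [B₀.off * 3 + 31]
17. n8.cnt = true  [terminal]
18. n9.lab = 15  [terminal]
19. n7.off = -9  [B.mk - 30]
20. n2.lim = true  [A.acc == true]
21. n10.pre = 11  [terminal]
22. n13.cnt = false  [terminal]
23. n12.wid = 7  [7]
24. n12.sig = true  [not e.cnt]
25. n12.off = 26  [26]
26. n12.val = false  [e.cnt == true]
27. n14.cnt = false  [terminal]
28. n16.lab = 29  [terminal]
29. n17.cnt = true  [terminal]
30. n18.cnt = true  [terminal]
31. n15.wid = 18  [h.lab - 11]
32. n15.sig = false  [false]
33. n15.off = 8  [8]
34. n15.val = false  [h.lab > 29]
35. n11.wid = -3  [S₂.off * 2 - 19]
36. n11.sig = true  [S₁.val == false]
37. n11.off = -3  [S₂.off + S₁.off - 37]
38. n11.val = true  [true]
39. n1.wid = 17  [S₁.off + 20]
40. n1.sig = true  [true]
41. n1.off = 15  [f.pre + 4]
42. n1.val = false  [not S₁.sig]
43. n20.cnt = false  [terminal]
44. n21.acc = true  [true]
45. n21.ok = true  [e.cnt == false]
46. n21.lab = -3  [-3]
47. n22.live = "pk"  [terminal]
48. n21.lim = false  [not A.ok]
49. n19.wid = 28  [28]
50. n19.sig = false  [e.cnt and A.lim]
51. n19.off = 3  [3]
52. n19.val = false  [e.cnt == true]
53. n0.wid = 23  [S₂.wid - 5]
54. n0.sig = false  [S₁.off > 15]
55. n0.off = 25  [S₁.off + 10]
56. n0.val = false  [S₂.sig == true]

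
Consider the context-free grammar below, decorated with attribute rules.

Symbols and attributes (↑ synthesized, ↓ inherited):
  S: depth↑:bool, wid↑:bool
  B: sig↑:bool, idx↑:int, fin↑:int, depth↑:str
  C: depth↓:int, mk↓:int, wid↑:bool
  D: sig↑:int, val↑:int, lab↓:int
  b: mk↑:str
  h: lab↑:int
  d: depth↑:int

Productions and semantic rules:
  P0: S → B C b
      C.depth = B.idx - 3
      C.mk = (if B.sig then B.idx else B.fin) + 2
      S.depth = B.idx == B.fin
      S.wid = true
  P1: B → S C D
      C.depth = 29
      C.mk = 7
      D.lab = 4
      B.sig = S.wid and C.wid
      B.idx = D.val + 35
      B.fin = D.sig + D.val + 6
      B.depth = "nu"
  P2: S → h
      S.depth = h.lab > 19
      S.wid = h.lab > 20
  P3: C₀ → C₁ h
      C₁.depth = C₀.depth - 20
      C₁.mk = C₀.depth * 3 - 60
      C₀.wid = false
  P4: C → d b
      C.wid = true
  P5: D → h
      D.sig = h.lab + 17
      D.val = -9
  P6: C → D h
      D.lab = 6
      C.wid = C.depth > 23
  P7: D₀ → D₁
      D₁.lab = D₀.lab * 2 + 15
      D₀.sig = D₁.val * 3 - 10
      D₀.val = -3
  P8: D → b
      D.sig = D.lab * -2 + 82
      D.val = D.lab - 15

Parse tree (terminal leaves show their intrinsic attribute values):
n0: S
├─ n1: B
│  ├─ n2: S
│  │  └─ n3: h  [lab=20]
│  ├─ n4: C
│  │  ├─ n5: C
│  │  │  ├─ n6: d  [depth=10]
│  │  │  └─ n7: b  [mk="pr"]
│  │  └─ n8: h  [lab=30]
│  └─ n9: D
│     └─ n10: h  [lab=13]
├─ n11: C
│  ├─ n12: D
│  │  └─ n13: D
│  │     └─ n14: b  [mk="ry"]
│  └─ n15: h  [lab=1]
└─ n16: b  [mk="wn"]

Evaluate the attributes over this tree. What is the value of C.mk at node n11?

29

1. n3.lab = 20  [terminal]
2. n2.depth = true  [h.lab > 19]
3. n2.wid = false  [h.lab > 20]
4. n4.depth = 29  [29]
5. n4.mk = 7  [7]
6. n5.depth = 9  [C₀.depth - 20]
7. n5.mk = 27  [C₀.depth * 3 - 60]
8. n6.depth = 10  [terminal]
9. n7.mk = "pr"  [terminal]
10. n5.wid = true  [true]
11. n8.lab = 30  [terminal]
12. n4.wid = false  [false]
13. n9.lab = 4  [4]
14. n10.lab = 13  [terminal]
15. n9.sig = 30  [h.lab + 17]
16. n9.val = -9  [-9]
17. n1.sig = false  [S.wid and C.wid]
18. n1.idx = 26  [D.val + 35]
19. n1.fin = 27  [D.sig + D.val + 6]
20. n1.depth = "nu"  ["nu"]
21. n11.depth = 23  [B.idx - 3]
22. n11.mk = 29  [(if B.sig then B.idx else B.fin) + 2]
23. n12.lab = 6  [6]
24. n13.lab = 27  [D₀.lab * 2 + 15]
25. n14.mk = "ry"  [terminal]
26. n13.sig = 28  [D.lab * -2 + 82]
27. n13.val = 12  [D.lab - 15]
28. n12.sig = 26  [D₁.val * 3 - 10]
29. n12.val = -3  [-3]
30. n15.lab = 1  [terminal]
31. n11.wid = false  [C.depth > 23]
32. n16.mk = "wn"  [terminal]
33. n0.depth = false  [B.idx == B.fin]
34. n0.wid = true  [true]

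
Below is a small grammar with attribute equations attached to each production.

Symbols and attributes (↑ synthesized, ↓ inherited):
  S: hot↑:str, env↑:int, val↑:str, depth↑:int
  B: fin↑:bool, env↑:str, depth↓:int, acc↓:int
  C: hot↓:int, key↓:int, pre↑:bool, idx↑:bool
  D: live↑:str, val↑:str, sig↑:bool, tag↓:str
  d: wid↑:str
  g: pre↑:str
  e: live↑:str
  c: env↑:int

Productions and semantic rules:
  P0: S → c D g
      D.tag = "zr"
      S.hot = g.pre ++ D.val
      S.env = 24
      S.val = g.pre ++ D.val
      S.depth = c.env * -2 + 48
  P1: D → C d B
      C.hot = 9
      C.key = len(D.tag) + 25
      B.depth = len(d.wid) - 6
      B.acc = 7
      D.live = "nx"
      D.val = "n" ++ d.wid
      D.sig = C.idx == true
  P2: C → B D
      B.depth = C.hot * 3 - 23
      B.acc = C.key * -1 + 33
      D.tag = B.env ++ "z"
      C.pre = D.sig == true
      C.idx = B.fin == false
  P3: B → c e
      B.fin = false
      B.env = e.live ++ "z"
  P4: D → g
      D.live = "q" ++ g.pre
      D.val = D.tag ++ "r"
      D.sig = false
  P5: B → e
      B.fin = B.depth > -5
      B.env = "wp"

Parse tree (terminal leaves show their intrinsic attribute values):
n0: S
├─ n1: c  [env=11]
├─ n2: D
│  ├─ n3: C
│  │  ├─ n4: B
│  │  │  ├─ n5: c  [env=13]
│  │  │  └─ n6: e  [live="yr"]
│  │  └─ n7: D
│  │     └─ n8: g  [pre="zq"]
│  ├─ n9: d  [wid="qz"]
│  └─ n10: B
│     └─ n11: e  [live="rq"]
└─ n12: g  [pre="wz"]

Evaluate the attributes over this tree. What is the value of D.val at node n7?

"yrzzr"

1. n1.env = 11  [terminal]
2. n2.tag = "zr"  ["zr"]
3. n3.hot = 9  [9]
4. n3.key = 27  [len(D.tag) + 25]
5. n4.depth = 4  [C.hot * 3 - 23]
6. n4.acc = 6  [C.key * -1 + 33]
7. n5.env = 13  [terminal]
8. n6.live = "yr"  [terminal]
9. n4.fin = false  [false]
10. n4.env = "yrz"  [e.live ++ "z"]
11. n7.tag = "yrzz"  [B.env ++ "z"]
12. n8.pre = "zq"  [terminal]
13. n7.live = "qzq"  ["q" ++ g.pre]
14. n7.val = "yrzzr"  [D.tag ++ "r"]
15. n7.sig = false  [false]
16. n3.pre = false  [D.sig == true]
17. n3.idx = true  [B.fin == false]
18. n9.wid = "qz"  [terminal]
19. n10.depth = -4  [len(d.wid) - 6]
20. n10.acc = 7  [7]
21. n11.live = "rq"  [terminal]
22. n10.fin = true  [B.depth > -5]
23. n10.env = "wp"  ["wp"]
24. n2.live = "nx"  ["nx"]
25. n2.val = "nqz"  ["n" ++ d.wid]
26. n2.sig = true  [C.idx == true]
27. n12.pre = "wz"  [terminal]
28. n0.hot = "wznqz"  [g.pre ++ D.val]
29. n0.env = 24  [24]
30. n0.val = "wznqz"  [g.pre ++ D.val]
31. n0.depth = 26  [c.env * -2 + 48]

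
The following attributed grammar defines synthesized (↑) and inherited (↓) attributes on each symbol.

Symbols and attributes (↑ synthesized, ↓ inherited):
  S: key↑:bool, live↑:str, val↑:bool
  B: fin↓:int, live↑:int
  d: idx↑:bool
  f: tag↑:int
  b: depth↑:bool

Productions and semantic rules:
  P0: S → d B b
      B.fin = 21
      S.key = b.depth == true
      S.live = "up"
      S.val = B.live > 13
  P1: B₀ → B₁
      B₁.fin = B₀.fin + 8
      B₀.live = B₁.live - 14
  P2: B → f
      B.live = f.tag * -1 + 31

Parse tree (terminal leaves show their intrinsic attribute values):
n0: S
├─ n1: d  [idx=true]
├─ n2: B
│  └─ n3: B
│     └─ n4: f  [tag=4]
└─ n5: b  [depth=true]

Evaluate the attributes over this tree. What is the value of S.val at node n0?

1. n1.idx = true  [terminal]
2. n2.fin = 21  [21]
3. n3.fin = 29  [B₀.fin + 8]
4. n4.tag = 4  [terminal]
5. n3.live = 27  [f.tag * -1 + 31]
6. n2.live = 13  [B₁.live - 14]
7. n5.depth = true  [terminal]
8. n0.key = true  [b.depth == true]
9. n0.live = "up"  ["up"]
10. n0.val = false  [B.live > 13]

false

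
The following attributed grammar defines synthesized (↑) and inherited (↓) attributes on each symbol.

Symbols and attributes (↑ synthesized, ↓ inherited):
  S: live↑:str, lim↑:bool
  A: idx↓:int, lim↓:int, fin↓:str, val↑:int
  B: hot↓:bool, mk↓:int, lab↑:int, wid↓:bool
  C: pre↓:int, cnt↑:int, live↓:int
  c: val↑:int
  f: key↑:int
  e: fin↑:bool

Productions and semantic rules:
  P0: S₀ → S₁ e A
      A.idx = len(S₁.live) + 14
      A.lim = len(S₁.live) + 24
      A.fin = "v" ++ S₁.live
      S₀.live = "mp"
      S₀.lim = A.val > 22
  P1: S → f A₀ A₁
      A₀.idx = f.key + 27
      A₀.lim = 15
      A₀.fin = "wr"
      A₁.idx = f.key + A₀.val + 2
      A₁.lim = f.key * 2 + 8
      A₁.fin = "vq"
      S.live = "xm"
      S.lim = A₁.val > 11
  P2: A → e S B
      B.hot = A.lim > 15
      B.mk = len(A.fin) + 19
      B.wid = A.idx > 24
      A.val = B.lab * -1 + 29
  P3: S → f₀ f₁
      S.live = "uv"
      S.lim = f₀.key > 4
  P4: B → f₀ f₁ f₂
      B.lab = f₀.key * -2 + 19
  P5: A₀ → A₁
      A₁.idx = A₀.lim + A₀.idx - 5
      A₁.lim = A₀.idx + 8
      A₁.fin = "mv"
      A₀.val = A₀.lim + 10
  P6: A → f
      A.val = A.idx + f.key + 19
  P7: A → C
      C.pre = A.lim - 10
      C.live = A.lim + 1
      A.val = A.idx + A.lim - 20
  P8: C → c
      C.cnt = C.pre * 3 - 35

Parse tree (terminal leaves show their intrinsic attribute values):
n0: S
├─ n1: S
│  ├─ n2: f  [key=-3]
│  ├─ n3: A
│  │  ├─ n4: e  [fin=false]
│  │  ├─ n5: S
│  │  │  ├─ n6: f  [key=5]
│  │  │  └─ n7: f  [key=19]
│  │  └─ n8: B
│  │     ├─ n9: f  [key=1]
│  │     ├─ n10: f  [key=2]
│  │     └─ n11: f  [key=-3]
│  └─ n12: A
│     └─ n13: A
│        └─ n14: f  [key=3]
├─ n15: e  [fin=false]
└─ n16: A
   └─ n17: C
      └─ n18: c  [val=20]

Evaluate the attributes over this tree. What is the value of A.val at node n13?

30

1. n2.key = -3  [terminal]
2. n3.idx = 24  [f.key + 27]
3. n3.lim = 15  [15]
4. n3.fin = "wr"  ["wr"]
5. n4.fin = false  [terminal]
6. n6.key = 5  [terminal]
7. n7.key = 19  [terminal]
8. n5.live = "uv"  ["uv"]
9. n5.lim = true  [f₀.key > 4]
10. n8.hot = false  [A.lim > 15]
11. n8.mk = 21  [len(A.fin) + 19]
12. n8.wid = false  [A.idx > 24]
13. n9.key = 1  [terminal]
14. n10.key = 2  [terminal]
15. n11.key = -3  [terminal]
16. n8.lab = 17  [f₀.key * -2 + 19]
17. n3.val = 12  [B.lab * -1 + 29]
18. n12.idx = 11  [f.key + A₀.val + 2]
19. n12.lim = 2  [f.key * 2 + 8]
20. n12.fin = "vq"  ["vq"]
21. n13.idx = 8  [A₀.lim + A₀.idx - 5]
22. n13.lim = 19  [A₀.idx + 8]
23. n13.fin = "mv"  ["mv"]
24. n14.key = 3  [terminal]
25. n13.val = 30  [A.idx + f.key + 19]
26. n12.val = 12  [A₀.lim + 10]
27. n1.live = "xm"  ["xm"]
28. n1.lim = true  [A₁.val > 11]
29. n15.fin = false  [terminal]
30. n16.idx = 16  [len(S₁.live) + 14]
31. n16.lim = 26  [len(S₁.live) + 24]
32. n16.fin = "vxm"  ["v" ++ S₁.live]
33. n17.pre = 16  [A.lim - 10]
34. n17.live = 27  [A.lim + 1]
35. n18.val = 20  [terminal]
36. n17.cnt = 13  [C.pre * 3 - 35]
37. n16.val = 22  [A.idx + A.lim - 20]
38. n0.live = "mp"  ["mp"]
39. n0.lim = false  [A.val > 22]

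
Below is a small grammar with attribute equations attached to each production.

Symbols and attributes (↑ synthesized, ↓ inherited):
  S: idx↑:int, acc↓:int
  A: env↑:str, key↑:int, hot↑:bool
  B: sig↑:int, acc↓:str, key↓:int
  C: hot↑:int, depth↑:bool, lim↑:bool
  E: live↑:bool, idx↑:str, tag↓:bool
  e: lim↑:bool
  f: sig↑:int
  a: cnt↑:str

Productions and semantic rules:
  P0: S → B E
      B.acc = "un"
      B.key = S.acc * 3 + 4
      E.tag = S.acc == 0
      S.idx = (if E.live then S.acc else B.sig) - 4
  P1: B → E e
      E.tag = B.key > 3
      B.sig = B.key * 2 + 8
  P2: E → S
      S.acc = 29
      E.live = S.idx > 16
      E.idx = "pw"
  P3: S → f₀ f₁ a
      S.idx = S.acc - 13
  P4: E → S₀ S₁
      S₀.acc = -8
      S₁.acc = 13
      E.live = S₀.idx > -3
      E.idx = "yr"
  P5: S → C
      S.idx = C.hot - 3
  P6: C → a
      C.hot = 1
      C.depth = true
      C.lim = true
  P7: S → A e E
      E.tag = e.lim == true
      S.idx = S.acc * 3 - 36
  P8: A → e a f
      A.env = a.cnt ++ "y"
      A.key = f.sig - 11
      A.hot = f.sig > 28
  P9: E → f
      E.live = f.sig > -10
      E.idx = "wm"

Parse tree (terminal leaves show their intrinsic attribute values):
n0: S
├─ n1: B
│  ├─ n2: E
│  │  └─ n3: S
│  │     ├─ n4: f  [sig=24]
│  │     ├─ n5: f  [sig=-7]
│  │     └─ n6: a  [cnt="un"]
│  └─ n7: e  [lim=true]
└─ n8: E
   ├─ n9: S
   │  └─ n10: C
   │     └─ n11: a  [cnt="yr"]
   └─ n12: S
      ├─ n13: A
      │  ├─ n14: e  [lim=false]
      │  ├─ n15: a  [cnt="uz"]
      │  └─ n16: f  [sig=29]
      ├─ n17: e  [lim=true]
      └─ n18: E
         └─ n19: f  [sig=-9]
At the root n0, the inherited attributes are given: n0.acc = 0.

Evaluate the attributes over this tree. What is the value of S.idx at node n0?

-4

1. n0.acc = 0  [given at root]
2. n1.acc = "un"  ["un"]
3. n1.key = 4  [S.acc * 3 + 4]
4. n2.tag = true  [B.key > 3]
5. n3.acc = 29  [29]
6. n4.sig = 24  [terminal]
7. n5.sig = -7  [terminal]
8. n6.cnt = "un"  [terminal]
9. n3.idx = 16  [S.acc - 13]
10. n2.live = false  [S.idx > 16]
11. n2.idx = "pw"  ["pw"]
12. n7.lim = true  [terminal]
13. n1.sig = 16  [B.key * 2 + 8]
14. n8.tag = true  [S.acc == 0]
15. n9.acc = -8  [-8]
16. n11.cnt = "yr"  [terminal]
17. n10.hot = 1  [1]
18. n10.depth = true  [true]
19. n10.lim = true  [true]
20. n9.idx = -2  [C.hot - 3]
21. n12.acc = 13  [13]
22. n14.lim = false  [terminal]
23. n15.cnt = "uz"  [terminal]
24. n16.sig = 29  [terminal]
25. n13.env = "uzy"  [a.cnt ++ "y"]
26. n13.key = 18  [f.sig - 11]
27. n13.hot = true  [f.sig > 28]
28. n17.lim = true  [terminal]
29. n18.tag = true  [e.lim == true]
30. n19.sig = -9  [terminal]
31. n18.live = true  [f.sig > -10]
32. n18.idx = "wm"  ["wm"]
33. n12.idx = 3  [S.acc * 3 - 36]
34. n8.live = true  [S₀.idx > -3]
35. n8.idx = "yr"  ["yr"]
36. n0.idx = -4  [(if E.live then S.acc else B.sig) - 4]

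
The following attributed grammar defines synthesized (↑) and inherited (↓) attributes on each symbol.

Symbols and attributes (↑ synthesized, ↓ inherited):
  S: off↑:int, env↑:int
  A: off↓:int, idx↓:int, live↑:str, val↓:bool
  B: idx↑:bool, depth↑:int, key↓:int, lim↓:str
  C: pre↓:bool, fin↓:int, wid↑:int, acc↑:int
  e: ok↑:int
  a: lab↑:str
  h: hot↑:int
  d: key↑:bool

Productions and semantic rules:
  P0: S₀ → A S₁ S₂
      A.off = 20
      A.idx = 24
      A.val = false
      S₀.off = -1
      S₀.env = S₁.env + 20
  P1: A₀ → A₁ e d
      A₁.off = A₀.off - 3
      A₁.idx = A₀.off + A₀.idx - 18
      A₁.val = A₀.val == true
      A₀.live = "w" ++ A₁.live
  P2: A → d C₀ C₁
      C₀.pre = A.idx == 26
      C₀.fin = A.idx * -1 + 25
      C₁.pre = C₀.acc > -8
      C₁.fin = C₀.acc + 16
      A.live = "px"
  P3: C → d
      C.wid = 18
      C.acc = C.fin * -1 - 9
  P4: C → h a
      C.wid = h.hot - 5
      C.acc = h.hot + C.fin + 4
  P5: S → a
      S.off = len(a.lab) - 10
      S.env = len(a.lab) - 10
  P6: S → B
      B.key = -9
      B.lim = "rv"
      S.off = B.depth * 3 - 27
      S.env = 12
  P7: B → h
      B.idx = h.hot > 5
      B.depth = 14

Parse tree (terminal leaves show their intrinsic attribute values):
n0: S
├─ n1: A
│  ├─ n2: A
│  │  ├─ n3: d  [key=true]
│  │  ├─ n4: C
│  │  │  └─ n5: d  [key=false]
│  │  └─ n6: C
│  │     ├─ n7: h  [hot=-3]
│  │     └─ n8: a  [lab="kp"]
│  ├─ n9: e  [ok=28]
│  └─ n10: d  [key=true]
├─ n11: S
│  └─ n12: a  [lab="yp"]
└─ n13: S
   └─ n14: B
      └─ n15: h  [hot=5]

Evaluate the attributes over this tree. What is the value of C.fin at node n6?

8

1. n1.off = 20  [20]
2. n1.idx = 24  [24]
3. n1.val = false  [false]
4. n2.off = 17  [A₀.off - 3]
5. n2.idx = 26  [A₀.off + A₀.idx - 18]
6. n2.val = false  [A₀.val == true]
7. n3.key = true  [terminal]
8. n4.pre = true  [A.idx == 26]
9. n4.fin = -1  [A.idx * -1 + 25]
10. n5.key = false  [terminal]
11. n4.wid = 18  [18]
12. n4.acc = -8  [C.fin * -1 - 9]
13. n6.pre = false  [C₀.acc > -8]
14. n6.fin = 8  [C₀.acc + 16]
15. n7.hot = -3  [terminal]
16. n8.lab = "kp"  [terminal]
17. n6.wid = -8  [h.hot - 5]
18. n6.acc = 9  [h.hot + C.fin + 4]
19. n2.live = "px"  ["px"]
20. n9.ok = 28  [terminal]
21. n10.key = true  [terminal]
22. n1.live = "wpx"  ["w" ++ A₁.live]
23. n12.lab = "yp"  [terminal]
24. n11.off = -8  [len(a.lab) - 10]
25. n11.env = -8  [len(a.lab) - 10]
26. n14.key = -9  [-9]
27. n14.lim = "rv"  ["rv"]
28. n15.hot = 5  [terminal]
29. n14.idx = false  [h.hot > 5]
30. n14.depth = 14  [14]
31. n13.off = 15  [B.depth * 3 - 27]
32. n13.env = 12  [12]
33. n0.off = -1  [-1]
34. n0.env = 12  [S₁.env + 20]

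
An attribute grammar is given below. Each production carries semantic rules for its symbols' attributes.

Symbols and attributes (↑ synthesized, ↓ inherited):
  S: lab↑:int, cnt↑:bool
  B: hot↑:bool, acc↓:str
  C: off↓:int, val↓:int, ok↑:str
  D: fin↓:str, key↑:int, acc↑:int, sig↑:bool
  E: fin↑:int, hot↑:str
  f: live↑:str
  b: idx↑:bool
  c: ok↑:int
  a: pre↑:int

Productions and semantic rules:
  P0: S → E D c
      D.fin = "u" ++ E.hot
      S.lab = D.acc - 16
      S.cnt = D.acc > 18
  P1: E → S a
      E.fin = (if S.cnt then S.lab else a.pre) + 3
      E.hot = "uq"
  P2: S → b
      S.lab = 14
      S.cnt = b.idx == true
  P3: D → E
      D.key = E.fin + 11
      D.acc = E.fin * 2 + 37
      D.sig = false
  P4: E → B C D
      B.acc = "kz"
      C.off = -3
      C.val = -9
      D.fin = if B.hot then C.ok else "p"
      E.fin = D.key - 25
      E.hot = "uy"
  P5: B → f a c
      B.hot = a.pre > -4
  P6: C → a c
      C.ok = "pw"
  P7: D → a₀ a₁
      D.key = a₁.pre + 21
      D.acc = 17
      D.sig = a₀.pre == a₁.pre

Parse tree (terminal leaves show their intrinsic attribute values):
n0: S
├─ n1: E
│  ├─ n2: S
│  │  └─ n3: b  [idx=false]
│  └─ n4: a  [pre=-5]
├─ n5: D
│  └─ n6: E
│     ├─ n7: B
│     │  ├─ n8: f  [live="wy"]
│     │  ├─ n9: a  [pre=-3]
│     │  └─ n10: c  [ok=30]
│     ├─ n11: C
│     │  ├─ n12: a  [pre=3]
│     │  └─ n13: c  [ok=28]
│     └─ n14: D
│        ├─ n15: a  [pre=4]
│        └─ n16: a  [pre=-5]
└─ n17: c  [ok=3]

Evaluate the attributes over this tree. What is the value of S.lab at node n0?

1. n3.idx = false  [terminal]
2. n2.lab = 14  [14]
3. n2.cnt = false  [b.idx == true]
4. n4.pre = -5  [terminal]
5. n1.fin = -2  [(if S.cnt then S.lab else a.pre) + 3]
6. n1.hot = "uq"  ["uq"]
7. n5.fin = "uuq"  ["u" ++ E.hot]
8. n7.acc = "kz"  ["kz"]
9. n8.live = "wy"  [terminal]
10. n9.pre = -3  [terminal]
11. n10.ok = 30  [terminal]
12. n7.hot = true  [a.pre > -4]
13. n11.off = -3  [-3]
14. n11.val = -9  [-9]
15. n12.pre = 3  [terminal]
16. n13.ok = 28  [terminal]
17. n11.ok = "pw"  ["pw"]
18. n14.fin = "pw"  [if B.hot then C.ok else "p"]
19. n15.pre = 4  [terminal]
20. n16.pre = -5  [terminal]
21. n14.key = 16  [a₁.pre + 21]
22. n14.acc = 17  [17]
23. n14.sig = false  [a₀.pre == a₁.pre]
24. n6.fin = -9  [D.key - 25]
25. n6.hot = "uy"  ["uy"]
26. n5.key = 2  [E.fin + 11]
27. n5.acc = 19  [E.fin * 2 + 37]
28. n5.sig = false  [false]
29. n17.ok = 3  [terminal]
30. n0.lab = 3  [D.acc - 16]
31. n0.cnt = true  [D.acc > 18]

3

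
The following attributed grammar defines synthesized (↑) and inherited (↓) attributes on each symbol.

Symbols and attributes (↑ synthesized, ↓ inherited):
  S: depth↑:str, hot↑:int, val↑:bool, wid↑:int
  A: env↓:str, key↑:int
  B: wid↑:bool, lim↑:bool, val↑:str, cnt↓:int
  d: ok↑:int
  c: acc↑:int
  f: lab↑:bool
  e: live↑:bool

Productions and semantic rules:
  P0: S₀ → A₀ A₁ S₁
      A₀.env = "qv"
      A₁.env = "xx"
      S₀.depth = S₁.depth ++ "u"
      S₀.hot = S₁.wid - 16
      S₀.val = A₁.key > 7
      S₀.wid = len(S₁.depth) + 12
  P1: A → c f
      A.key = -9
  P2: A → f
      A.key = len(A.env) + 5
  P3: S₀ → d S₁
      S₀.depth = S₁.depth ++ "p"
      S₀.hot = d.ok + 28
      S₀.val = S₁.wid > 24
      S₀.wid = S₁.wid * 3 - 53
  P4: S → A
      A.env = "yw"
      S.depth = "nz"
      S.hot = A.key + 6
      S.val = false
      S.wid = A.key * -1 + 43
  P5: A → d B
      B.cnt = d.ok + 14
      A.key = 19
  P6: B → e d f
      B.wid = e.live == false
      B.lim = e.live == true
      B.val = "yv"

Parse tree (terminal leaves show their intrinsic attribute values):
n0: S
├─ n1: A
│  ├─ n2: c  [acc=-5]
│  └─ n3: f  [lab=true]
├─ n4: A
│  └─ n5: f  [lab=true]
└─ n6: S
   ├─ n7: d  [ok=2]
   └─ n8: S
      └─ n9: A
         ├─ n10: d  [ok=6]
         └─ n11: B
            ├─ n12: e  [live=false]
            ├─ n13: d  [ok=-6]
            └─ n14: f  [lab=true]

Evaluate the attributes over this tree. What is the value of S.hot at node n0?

1. n1.env = "qv"  ["qv"]
2. n2.acc = -5  [terminal]
3. n3.lab = true  [terminal]
4. n1.key = -9  [-9]
5. n4.env = "xx"  ["xx"]
6. n5.lab = true  [terminal]
7. n4.key = 7  [len(A.env) + 5]
8. n7.ok = 2  [terminal]
9. n9.env = "yw"  ["yw"]
10. n10.ok = 6  [terminal]
11. n11.cnt = 20  [d.ok + 14]
12. n12.live = false  [terminal]
13. n13.ok = -6  [terminal]
14. n14.lab = true  [terminal]
15. n11.wid = true  [e.live == false]
16. n11.lim = false  [e.live == true]
17. n11.val = "yv"  ["yv"]
18. n9.key = 19  [19]
19. n8.depth = "nz"  ["nz"]
20. n8.hot = 25  [A.key + 6]
21. n8.val = false  [false]
22. n8.wid = 24  [A.key * -1 + 43]
23. n6.depth = "nzp"  [S₁.depth ++ "p"]
24. n6.hot = 30  [d.ok + 28]
25. n6.val = false  [S₁.wid > 24]
26. n6.wid = 19  [S₁.wid * 3 - 53]
27. n0.depth = "nzpu"  [S₁.depth ++ "u"]
28. n0.hot = 3  [S₁.wid - 16]
29. n0.val = false  [A₁.key > 7]
30. n0.wid = 15  [len(S₁.depth) + 12]

3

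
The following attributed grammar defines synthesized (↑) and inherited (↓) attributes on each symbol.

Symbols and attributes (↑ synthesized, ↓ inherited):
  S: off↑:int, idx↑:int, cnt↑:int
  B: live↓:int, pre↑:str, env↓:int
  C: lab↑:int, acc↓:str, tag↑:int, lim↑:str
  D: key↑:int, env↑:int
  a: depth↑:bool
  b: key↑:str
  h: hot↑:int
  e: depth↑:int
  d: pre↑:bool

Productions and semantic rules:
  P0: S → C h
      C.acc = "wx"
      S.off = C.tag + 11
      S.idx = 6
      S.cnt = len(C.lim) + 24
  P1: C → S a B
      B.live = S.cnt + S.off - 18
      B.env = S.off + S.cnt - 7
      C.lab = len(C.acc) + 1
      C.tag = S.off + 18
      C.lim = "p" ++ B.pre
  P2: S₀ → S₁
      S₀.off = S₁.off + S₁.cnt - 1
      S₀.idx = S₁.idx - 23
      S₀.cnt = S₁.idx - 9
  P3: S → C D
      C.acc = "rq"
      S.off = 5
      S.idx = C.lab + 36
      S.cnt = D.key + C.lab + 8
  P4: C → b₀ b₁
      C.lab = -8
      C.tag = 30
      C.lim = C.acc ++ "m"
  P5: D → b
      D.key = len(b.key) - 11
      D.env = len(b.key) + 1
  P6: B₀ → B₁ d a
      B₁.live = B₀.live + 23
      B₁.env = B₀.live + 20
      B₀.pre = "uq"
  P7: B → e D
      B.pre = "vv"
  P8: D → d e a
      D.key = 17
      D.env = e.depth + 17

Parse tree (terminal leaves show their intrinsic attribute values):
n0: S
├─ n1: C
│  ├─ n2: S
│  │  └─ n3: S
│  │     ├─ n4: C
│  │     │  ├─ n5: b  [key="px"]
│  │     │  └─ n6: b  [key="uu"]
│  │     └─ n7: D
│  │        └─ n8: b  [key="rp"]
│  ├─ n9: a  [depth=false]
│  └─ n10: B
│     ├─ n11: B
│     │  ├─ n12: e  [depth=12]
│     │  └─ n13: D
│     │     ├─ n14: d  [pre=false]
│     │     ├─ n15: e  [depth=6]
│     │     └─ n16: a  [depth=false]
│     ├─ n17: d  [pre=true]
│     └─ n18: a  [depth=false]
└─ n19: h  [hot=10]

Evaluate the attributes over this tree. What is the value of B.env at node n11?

1. n1.acc = "wx"  ["wx"]
2. n4.acc = "rq"  ["rq"]
3. n5.key = "px"  [terminal]
4. n6.key = "uu"  [terminal]
5. n4.lab = -8  [-8]
6. n4.tag = 30  [30]
7. n4.lim = "rqm"  [C.acc ++ "m"]
8. n8.key = "rp"  [terminal]
9. n7.key = -9  [len(b.key) - 11]
10. n7.env = 3  [len(b.key) + 1]
11. n3.off = 5  [5]
12. n3.idx = 28  [C.lab + 36]
13. n3.cnt = -9  [D.key + C.lab + 8]
14. n2.off = -5  [S₁.off + S₁.cnt - 1]
15. n2.idx = 5  [S₁.idx - 23]
16. n2.cnt = 19  [S₁.idx - 9]
17. n9.depth = false  [terminal]
18. n10.live = -4  [S.cnt + S.off - 18]
19. n10.env = 7  [S.off + S.cnt - 7]
20. n11.live = 19  [B₀.live + 23]
21. n11.env = 16  [B₀.live + 20]
22. n12.depth = 12  [terminal]
23. n14.pre = false  [terminal]
24. n15.depth = 6  [terminal]
25. n16.depth = false  [terminal]
26. n13.key = 17  [17]
27. n13.env = 23  [e.depth + 17]
28. n11.pre = "vv"  ["vv"]
29. n17.pre = true  [terminal]
30. n18.depth = false  [terminal]
31. n10.pre = "uq"  ["uq"]
32. n1.lab = 3  [len(C.acc) + 1]
33. n1.tag = 13  [S.off + 18]
34. n1.lim = "puq"  ["p" ++ B.pre]
35. n19.hot = 10  [terminal]
36. n0.off = 24  [C.tag + 11]
37. n0.idx = 6  [6]
38. n0.cnt = 27  [len(C.lim) + 24]

16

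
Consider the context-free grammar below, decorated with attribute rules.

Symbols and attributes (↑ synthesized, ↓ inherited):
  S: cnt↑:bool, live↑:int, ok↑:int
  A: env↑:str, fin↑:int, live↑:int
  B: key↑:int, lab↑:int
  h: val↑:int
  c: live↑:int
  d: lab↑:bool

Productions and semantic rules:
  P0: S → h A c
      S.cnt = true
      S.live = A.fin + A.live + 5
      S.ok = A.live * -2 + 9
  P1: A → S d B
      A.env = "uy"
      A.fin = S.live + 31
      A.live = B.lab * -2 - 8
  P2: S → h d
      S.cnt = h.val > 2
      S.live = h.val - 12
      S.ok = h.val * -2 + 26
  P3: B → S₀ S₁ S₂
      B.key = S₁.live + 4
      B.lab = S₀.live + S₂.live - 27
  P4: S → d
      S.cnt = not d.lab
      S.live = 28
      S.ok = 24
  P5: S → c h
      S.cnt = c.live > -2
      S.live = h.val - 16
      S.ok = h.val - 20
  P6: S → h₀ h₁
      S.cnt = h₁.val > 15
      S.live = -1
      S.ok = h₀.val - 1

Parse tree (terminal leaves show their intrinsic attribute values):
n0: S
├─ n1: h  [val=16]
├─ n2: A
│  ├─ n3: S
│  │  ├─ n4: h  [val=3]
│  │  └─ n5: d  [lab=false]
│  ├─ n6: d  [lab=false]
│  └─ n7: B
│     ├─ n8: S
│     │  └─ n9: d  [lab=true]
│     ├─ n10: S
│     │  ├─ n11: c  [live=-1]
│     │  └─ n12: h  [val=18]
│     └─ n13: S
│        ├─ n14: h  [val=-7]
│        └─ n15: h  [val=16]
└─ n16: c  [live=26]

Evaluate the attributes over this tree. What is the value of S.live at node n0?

19

1. n1.val = 16  [terminal]
2. n4.val = 3  [terminal]
3. n5.lab = false  [terminal]
4. n3.cnt = true  [h.val > 2]
5. n3.live = -9  [h.val - 12]
6. n3.ok = 20  [h.val * -2 + 26]
7. n6.lab = false  [terminal]
8. n9.lab = true  [terminal]
9. n8.cnt = false  [not d.lab]
10. n8.live = 28  [28]
11. n8.ok = 24  [24]
12. n11.live = -1  [terminal]
13. n12.val = 18  [terminal]
14. n10.cnt = true  [c.live > -2]
15. n10.live = 2  [h.val - 16]
16. n10.ok = -2  [h.val - 20]
17. n14.val = -7  [terminal]
18. n15.val = 16  [terminal]
19. n13.cnt = true  [h₁.val > 15]
20. n13.live = -1  [-1]
21. n13.ok = -8  [h₀.val - 1]
22. n7.key = 6  [S₁.live + 4]
23. n7.lab = 0  [S₀.live + S₂.live - 27]
24. n2.env = "uy"  ["uy"]
25. n2.fin = 22  [S.live + 31]
26. n2.live = -8  [B.lab * -2 - 8]
27. n16.live = 26  [terminal]
28. n0.cnt = true  [true]
29. n0.live = 19  [A.fin + A.live + 5]
30. n0.ok = 25  [A.live * -2 + 9]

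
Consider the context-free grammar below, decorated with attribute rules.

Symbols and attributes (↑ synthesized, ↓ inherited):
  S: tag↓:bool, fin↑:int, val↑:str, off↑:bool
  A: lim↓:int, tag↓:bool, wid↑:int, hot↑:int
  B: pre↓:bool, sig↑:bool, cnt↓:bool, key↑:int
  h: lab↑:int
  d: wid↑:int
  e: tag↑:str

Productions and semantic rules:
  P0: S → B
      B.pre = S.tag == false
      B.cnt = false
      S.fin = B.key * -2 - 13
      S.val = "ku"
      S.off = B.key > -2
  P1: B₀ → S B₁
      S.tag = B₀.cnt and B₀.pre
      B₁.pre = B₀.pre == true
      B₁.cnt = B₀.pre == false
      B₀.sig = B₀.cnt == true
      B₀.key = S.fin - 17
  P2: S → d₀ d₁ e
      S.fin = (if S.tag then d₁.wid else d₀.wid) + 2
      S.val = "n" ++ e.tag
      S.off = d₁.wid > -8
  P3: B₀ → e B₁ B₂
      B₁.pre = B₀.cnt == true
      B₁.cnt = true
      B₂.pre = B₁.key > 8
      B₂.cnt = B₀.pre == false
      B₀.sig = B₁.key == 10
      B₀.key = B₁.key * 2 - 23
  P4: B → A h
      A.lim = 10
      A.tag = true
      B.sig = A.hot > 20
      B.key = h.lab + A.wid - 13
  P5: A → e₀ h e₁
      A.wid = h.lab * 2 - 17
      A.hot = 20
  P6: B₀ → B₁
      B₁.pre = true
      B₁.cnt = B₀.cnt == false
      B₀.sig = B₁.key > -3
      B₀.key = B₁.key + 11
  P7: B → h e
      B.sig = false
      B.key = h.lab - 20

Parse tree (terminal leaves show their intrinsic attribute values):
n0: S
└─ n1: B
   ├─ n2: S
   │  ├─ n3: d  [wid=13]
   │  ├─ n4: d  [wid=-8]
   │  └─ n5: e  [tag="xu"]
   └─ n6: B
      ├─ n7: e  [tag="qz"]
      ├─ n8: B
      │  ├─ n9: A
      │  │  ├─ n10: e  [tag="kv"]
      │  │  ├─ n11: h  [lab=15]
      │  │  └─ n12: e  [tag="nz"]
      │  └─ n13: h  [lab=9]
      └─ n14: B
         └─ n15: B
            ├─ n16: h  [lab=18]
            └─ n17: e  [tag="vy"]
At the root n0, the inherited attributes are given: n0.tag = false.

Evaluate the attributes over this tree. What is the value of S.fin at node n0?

1. n0.tag = false  [given at root]
2. n1.pre = true  [S.tag == false]
3. n1.cnt = false  [false]
4. n2.tag = false  [B₀.cnt and B₀.pre]
5. n3.wid = 13  [terminal]
6. n4.wid = -8  [terminal]
7. n5.tag = "xu"  [terminal]
8. n2.fin = 15  [(if S.tag then d₁.wid else d₀.wid) + 2]
9. n2.val = "nxu"  ["n" ++ e.tag]
10. n2.off = false  [d₁.wid > -8]
11. n6.pre = true  [B₀.pre == true]
12. n6.cnt = false  [B₀.pre == false]
13. n7.tag = "qz"  [terminal]
14. n8.pre = false  [B₀.cnt == true]
15. n8.cnt = true  [true]
16. n9.lim = 10  [10]
17. n9.tag = true  [true]
18. n10.tag = "kv"  [terminal]
19. n11.lab = 15  [terminal]
20. n12.tag = "nz"  [terminal]
21. n9.wid = 13  [h.lab * 2 - 17]
22. n9.hot = 20  [20]
23. n13.lab = 9  [terminal]
24. n8.sig = false  [A.hot > 20]
25. n8.key = 9  [h.lab + A.wid - 13]
26. n14.pre = true  [B₁.key > 8]
27. n14.cnt = false  [B₀.pre == false]
28. n15.pre = true  [true]
29. n15.cnt = true  [B₀.cnt == false]
30. n16.lab = 18  [terminal]
31. n17.tag = "vy"  [terminal]
32. n15.sig = false  [false]
33. n15.key = -2  [h.lab - 20]
34. n14.sig = true  [B₁.key > -3]
35. n14.key = 9  [B₁.key + 11]
36. n6.sig = false  [B₁.key == 10]
37. n6.key = -5  [B₁.key * 2 - 23]
38. n1.sig = false  [B₀.cnt == true]
39. n1.key = -2  [S.fin - 17]
40. n0.fin = -9  [B.key * -2 - 13]
41. n0.val = "ku"  ["ku"]
42. n0.off = false  [B.key > -2]

-9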